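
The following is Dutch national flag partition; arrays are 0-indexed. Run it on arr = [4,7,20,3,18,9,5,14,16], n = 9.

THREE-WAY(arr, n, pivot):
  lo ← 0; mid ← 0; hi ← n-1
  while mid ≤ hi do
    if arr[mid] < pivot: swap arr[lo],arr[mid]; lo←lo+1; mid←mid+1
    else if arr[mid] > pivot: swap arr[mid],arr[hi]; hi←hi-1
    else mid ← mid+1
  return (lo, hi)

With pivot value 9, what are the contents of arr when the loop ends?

pivot = 9; lo=0, mid=0, hi=8
arr[mid]=4<9: swap arr[0],arr[0]; lo=1,mid=1 → [4,7,20,3,18,9,5,14,16]
arr[mid]=7<9: swap arr[1],arr[1]; lo=2,mid=2 → [4,7,20,3,18,9,5,14,16]
arr[mid]=20>9: swap arr[2],arr[8]; hi=7 → [4,7,16,3,18,9,5,14,20]
arr[mid]=16>9: swap arr[2],arr[7]; hi=6 → [4,7,14,3,18,9,5,16,20]
arr[mid]=14>9: swap arr[2],arr[6]; hi=5 → [4,7,5,3,18,9,14,16,20]
arr[mid]=5<9: swap arr[2],arr[2]; lo=3,mid=3 → [4,7,5,3,18,9,14,16,20]
arr[mid]=3<9: swap arr[3],arr[3]; lo=4,mid=4 → [4,7,5,3,18,9,14,16,20]
arr[mid]=18>9: swap arr[4],arr[5]; hi=4 → [4,7,5,3,9,18,14,16,20]
arr[mid]=9=9: mid=5
end: lo=4, hi=4; arr = [4,7,5,3,9,18,14,16,20]

[4,7,5,3,9,18,14,16,20]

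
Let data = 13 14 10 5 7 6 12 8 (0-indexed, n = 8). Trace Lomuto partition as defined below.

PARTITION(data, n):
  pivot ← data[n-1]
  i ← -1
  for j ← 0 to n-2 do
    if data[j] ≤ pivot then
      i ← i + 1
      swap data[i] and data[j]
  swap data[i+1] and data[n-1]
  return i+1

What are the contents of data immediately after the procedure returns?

5 7 6 8 14 10 12 13

pivot = data[7] = 8; i = -1
j=0: data[0]=13 > 8 → no swap
j=1: data[1]=14 > 8 → no swap
j=2: data[2]=10 > 8 → no swap
j=3: data[3]=5 ≤ 8 → i=0, swap data[0],data[3] → 5 14 10 13 7 6 12 8
j=4: data[4]=7 ≤ 8 → i=1, swap data[1],data[4] → 5 7 10 13 14 6 12 8
j=5: data[5]=6 ≤ 8 → i=2, swap data[2],data[5] → 5 7 6 13 14 10 12 8
j=6: data[6]=12 > 8 → no swap
final swap data[3],data[7] → 5 7 6 8 14 10 12 13; return 3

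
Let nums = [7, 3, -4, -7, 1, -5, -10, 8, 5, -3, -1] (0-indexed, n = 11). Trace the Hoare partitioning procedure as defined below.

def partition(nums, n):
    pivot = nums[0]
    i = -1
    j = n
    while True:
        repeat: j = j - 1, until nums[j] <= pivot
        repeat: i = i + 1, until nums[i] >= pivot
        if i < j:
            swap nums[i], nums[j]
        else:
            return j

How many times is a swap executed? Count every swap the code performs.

pivot = nums[0] = 7; i = -1, j = 11
j→10 (nums[10]=-1≤7), i→0 (nums[0]=7≥7); i<j, swap → [-1, 3, -4, -7, 1, -5, -10, 8, 5, -3, 7]
j→9 (nums[9]=-3≤7), i→7 (nums[7]=8≥7); i<j, swap → [-1, 3, -4, -7, 1, -5, -10, -3, 5, 8, 7]
j→8, i→9; i≥j, return j=8. nums = [-1, 3, -4, -7, 1, -5, -10, -3, 5, 8, 7]

2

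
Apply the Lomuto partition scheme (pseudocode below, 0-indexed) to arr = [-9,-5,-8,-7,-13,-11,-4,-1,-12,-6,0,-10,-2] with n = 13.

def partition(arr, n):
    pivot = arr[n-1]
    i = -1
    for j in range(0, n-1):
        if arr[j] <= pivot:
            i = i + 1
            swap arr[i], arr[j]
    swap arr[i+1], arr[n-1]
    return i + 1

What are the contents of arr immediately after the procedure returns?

pivot=-2, i=-1
j=0: -9≤-2, i=0, swap(0,0) ⇒ [-9,-5,-8,-7,-13,-11,-4,-1,-12,-6,0,-10,-2]
j=1: -5≤-2, i=1, swap(1,1) ⇒ [-9,-5,-8,-7,-13,-11,-4,-1,-12,-6,0,-10,-2]
j=2: -8≤-2, i=2, swap(2,2) ⇒ [-9,-5,-8,-7,-13,-11,-4,-1,-12,-6,0,-10,-2]
j=3: -7≤-2, i=3, swap(3,3) ⇒ [-9,-5,-8,-7,-13,-11,-4,-1,-12,-6,0,-10,-2]
j=4: -13≤-2, i=4, swap(4,4) ⇒ [-9,-5,-8,-7,-13,-11,-4,-1,-12,-6,0,-10,-2]
j=5: -11≤-2, i=5, swap(5,5) ⇒ [-9,-5,-8,-7,-13,-11,-4,-1,-12,-6,0,-10,-2]
j=6: -4≤-2, i=6, swap(6,6) ⇒ [-9,-5,-8,-7,-13,-11,-4,-1,-12,-6,0,-10,-2]
j=7: -1>-2, skip
j=8: -12≤-2, i=7, swap(7,8) ⇒ [-9,-5,-8,-7,-13,-11,-4,-12,-1,-6,0,-10,-2]
j=9: -6≤-2, i=8, swap(8,9) ⇒ [-9,-5,-8,-7,-13,-11,-4,-12,-6,-1,0,-10,-2]
j=10: 0>-2, skip
j=11: -10≤-2, i=9, swap(9,11) ⇒ [-9,-5,-8,-7,-13,-11,-4,-12,-6,-10,0,-1,-2]
swap(10,12) ⇒ [-9,-5,-8,-7,-13,-11,-4,-12,-6,-10,-2,-1,0]; return 10

[-9,-5,-8,-7,-13,-11,-4,-12,-6,-10,-2,-1,0]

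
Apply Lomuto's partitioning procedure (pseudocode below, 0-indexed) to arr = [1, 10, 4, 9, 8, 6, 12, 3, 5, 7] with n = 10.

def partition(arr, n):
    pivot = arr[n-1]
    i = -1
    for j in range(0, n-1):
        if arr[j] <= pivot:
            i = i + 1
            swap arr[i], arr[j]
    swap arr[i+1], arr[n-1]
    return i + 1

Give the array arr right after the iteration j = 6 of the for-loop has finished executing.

[1, 4, 6, 9, 8, 10, 12, 3, 5, 7]

pivot=7, i=-1
j=0: 1≤7, i=0, swap(0,0) ⇒ [1, 10, 4, 9, 8, 6, 12, 3, 5, 7]
j=1: 10>7, skip
j=2: 4≤7, i=1, swap(1,2) ⇒ [1, 4, 10, 9, 8, 6, 12, 3, 5, 7]
j=3: 9>7, skip
j=4: 8>7, skip
j=5: 6≤7, i=2, swap(2,5) ⇒ [1, 4, 6, 9, 8, 10, 12, 3, 5, 7]
j=6: 12>7, skip
(after j=6) arr = [1, 4, 6, 9, 8, 10, 12, 3, 5, 7]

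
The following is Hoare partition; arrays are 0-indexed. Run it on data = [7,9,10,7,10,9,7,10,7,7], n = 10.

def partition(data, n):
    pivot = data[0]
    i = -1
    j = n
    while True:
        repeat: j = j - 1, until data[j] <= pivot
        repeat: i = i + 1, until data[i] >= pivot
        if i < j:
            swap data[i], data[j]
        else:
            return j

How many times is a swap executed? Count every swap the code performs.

3

pivot = data[0] = 7; i = -1, j = 10
j→9 (data[9]=7≤7), i→0 (data[0]=7≥7); i<j, swap → [7,9,10,7,10,9,7,10,7,7]
j→8 (data[8]=7≤7), i→1 (data[1]=9≥7); i<j, swap → [7,7,10,7,10,9,7,10,9,7]
j→6 (data[6]=7≤7), i→2 (data[2]=10≥7); i<j, swap → [7,7,7,7,10,9,10,10,9,7]
j→3, i→3; i≥j, return j=3. data = [7,7,7,7,10,9,10,10,9,7]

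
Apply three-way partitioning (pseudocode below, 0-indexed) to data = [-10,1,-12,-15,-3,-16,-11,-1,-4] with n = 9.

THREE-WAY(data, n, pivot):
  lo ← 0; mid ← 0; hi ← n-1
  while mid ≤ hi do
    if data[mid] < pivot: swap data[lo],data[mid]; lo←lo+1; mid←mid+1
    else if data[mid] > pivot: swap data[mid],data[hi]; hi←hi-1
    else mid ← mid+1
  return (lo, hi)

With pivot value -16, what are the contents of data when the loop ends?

lo=0 mid=0 hi=8
-10>-16: swap(0,8), hi=7 ⇒ [-4,1,-12,-15,-3,-16,-11,-1,-10]
-4>-16: swap(0,7), hi=6 ⇒ [-1,1,-12,-15,-3,-16,-11,-4,-10]
-1>-16: swap(0,6), hi=5 ⇒ [-11,1,-12,-15,-3,-16,-1,-4,-10]
-11>-16: swap(0,5), hi=4 ⇒ [-16,1,-12,-15,-3,-11,-1,-4,-10]
-16=-16: mid=1
1>-16: swap(1,4), hi=3 ⇒ [-16,-3,-12,-15,1,-11,-1,-4,-10]
-3>-16: swap(1,3), hi=2 ⇒ [-16,-15,-12,-3,1,-11,-1,-4,-10]
-15>-16: swap(1,2), hi=1 ⇒ [-16,-12,-15,-3,1,-11,-1,-4,-10]
-12>-16: swap(1,1), hi=0 ⇒ [-16,-12,-15,-3,1,-11,-1,-4,-10]
done. lo=0 hi=0; data=[-16,-12,-15,-3,1,-11,-1,-4,-10]

[-16,-12,-15,-3,1,-11,-1,-4,-10]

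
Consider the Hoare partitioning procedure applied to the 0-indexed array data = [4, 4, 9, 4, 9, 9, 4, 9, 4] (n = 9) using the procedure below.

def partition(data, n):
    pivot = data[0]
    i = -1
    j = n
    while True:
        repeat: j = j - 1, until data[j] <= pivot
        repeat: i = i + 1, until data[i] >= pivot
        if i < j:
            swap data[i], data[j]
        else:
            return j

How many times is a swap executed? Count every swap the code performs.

pivot = data[0] = 4; i = -1, j = 9
j→8 (data[8]=4≤4), i→0 (data[0]=4≥4); i<j, swap → [4, 4, 9, 4, 9, 9, 4, 9, 4]
j→6 (data[6]=4≤4), i→1 (data[1]=4≥4); i<j, swap → [4, 4, 9, 4, 9, 9, 4, 9, 4]
j→3 (data[3]=4≤4), i→2 (data[2]=9≥4); i<j, swap → [4, 4, 4, 9, 9, 9, 4, 9, 4]
j→2, i→3; i≥j, return j=2. data = [4, 4, 4, 9, 9, 9, 4, 9, 4]

3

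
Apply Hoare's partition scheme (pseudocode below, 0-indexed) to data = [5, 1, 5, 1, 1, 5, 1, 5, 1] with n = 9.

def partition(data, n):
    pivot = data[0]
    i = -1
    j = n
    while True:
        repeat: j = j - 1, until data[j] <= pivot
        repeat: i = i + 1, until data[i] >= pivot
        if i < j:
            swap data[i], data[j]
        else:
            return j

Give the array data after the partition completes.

[1, 1, 5, 1, 1, 1, 5, 5, 5]

pivot=5
j stops at 8 (1), i stops at 0 (5); swap ⇒ [1, 1, 5, 1, 1, 5, 1, 5, 5]
j stops at 7 (5), i stops at 2 (5); swap ⇒ [1, 1, 5, 1, 1, 5, 1, 5, 5]
j stops at 6 (1), i stops at 5 (5); swap ⇒ [1, 1, 5, 1, 1, 1, 5, 5, 5]
j stops at 5, i stops at 6; i≥j ⇒ return 5. data=[1, 1, 5, 1, 1, 1, 5, 5, 5]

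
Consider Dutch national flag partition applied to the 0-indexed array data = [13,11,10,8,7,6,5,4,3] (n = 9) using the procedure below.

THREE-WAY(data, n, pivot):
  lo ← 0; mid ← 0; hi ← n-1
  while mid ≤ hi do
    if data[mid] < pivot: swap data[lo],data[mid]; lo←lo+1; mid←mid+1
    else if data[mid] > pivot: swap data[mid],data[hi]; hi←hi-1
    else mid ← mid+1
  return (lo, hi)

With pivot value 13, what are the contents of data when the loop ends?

lo=0 mid=0 hi=8
13=13: mid=1
11<13: swap(0,1), lo=1 mid=2 ⇒ [11,13,10,8,7,6,5,4,3]
10<13: swap(1,2), lo=2 mid=3 ⇒ [11,10,13,8,7,6,5,4,3]
8<13: swap(2,3), lo=3 mid=4 ⇒ [11,10,8,13,7,6,5,4,3]
7<13: swap(3,4), lo=4 mid=5 ⇒ [11,10,8,7,13,6,5,4,3]
6<13: swap(4,5), lo=5 mid=6 ⇒ [11,10,8,7,6,13,5,4,3]
5<13: swap(5,6), lo=6 mid=7 ⇒ [11,10,8,7,6,5,13,4,3]
4<13: swap(6,7), lo=7 mid=8 ⇒ [11,10,8,7,6,5,4,13,3]
3<13: swap(7,8), lo=8 mid=9 ⇒ [11,10,8,7,6,5,4,3,13]
done. lo=8 hi=8; data=[11,10,8,7,6,5,4,3,13]

[11,10,8,7,6,5,4,3,13]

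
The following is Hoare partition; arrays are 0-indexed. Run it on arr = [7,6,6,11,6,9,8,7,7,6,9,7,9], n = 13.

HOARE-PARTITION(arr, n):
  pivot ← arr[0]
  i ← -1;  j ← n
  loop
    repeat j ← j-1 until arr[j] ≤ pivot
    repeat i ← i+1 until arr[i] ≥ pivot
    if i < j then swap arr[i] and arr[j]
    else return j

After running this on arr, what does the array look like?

pivot = arr[0] = 7; i = -1, j = 13
j→11 (arr[11]=7≤7), i→0 (arr[0]=7≥7); i<j, swap → [7,6,6,11,6,9,8,7,7,6,9,7,9]
j→9 (arr[9]=6≤7), i→3 (arr[3]=11≥7); i<j, swap → [7,6,6,6,6,9,8,7,7,11,9,7,9]
j→8 (arr[8]=7≤7), i→5 (arr[5]=9≥7); i<j, swap → [7,6,6,6,6,7,8,7,9,11,9,7,9]
j→7 (arr[7]=7≤7), i→6 (arr[6]=8≥7); i<j, swap → [7,6,6,6,6,7,7,8,9,11,9,7,9]
j→6, i→7; i≥j, return j=6. arr = [7,6,6,6,6,7,7,8,9,11,9,7,9]

[7,6,6,6,6,7,7,8,9,11,9,7,9]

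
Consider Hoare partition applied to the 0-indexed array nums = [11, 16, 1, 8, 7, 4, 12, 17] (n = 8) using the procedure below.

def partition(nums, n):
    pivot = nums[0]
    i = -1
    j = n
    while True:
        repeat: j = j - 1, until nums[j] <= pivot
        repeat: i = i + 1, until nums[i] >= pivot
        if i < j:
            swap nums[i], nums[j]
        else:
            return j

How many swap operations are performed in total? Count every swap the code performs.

pivot=11
j stops at 5 (4), i stops at 0 (11); swap ⇒ [4, 16, 1, 8, 7, 11, 12, 17]
j stops at 4 (7), i stops at 1 (16); swap ⇒ [4, 7, 1, 8, 16, 11, 12, 17]
j stops at 3, i stops at 4; i≥j ⇒ return 3. nums=[4, 7, 1, 8, 16, 11, 12, 17]

2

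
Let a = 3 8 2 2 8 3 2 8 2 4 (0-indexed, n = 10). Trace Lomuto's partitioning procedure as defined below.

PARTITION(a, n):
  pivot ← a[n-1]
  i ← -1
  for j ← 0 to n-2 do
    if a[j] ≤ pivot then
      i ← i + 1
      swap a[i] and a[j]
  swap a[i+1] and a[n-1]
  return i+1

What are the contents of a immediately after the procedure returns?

pivot = a[9] = 4; i = -1
j=0: a[0]=3 ≤ 4 → i=0, swap a[0],a[0] (no change) → 3 8 2 2 8 3 2 8 2 4
j=1: a[1]=8 > 4 → no swap
j=2: a[2]=2 ≤ 4 → i=1, swap a[1],a[2] → 3 2 8 2 8 3 2 8 2 4
j=3: a[3]=2 ≤ 4 → i=2, swap a[2],a[3] → 3 2 2 8 8 3 2 8 2 4
j=4: a[4]=8 > 4 → no swap
j=5: a[5]=3 ≤ 4 → i=3, swap a[3],a[5] → 3 2 2 3 8 8 2 8 2 4
j=6: a[6]=2 ≤ 4 → i=4, swap a[4],a[6] → 3 2 2 3 2 8 8 8 2 4
j=7: a[7]=8 > 4 → no swap
j=8: a[8]=2 ≤ 4 → i=5, swap a[5],a[8] → 3 2 2 3 2 2 8 8 8 4
final swap a[6],a[9] → 3 2 2 3 2 2 4 8 8 8; return 6

3 2 2 3 2 2 4 8 8 8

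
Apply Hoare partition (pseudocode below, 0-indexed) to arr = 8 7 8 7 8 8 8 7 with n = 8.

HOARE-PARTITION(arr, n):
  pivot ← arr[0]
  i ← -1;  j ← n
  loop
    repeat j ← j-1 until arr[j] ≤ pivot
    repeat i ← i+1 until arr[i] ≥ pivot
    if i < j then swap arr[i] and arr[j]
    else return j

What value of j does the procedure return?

pivot = arr[0] = 8; i = -1, j = 8
j→7 (arr[7]=7≤8), i→0 (arr[0]=8≥8); i<j, swap → 7 7 8 7 8 8 8 8
j→6 (arr[6]=8≤8), i→2 (arr[2]=8≥8); i<j, swap → 7 7 8 7 8 8 8 8
j→5 (arr[5]=8≤8), i→4 (arr[4]=8≥8); i<j, swap → 7 7 8 7 8 8 8 8
j→4, i→5; i≥j, return j=4. arr = 7 7 8 7 8 8 8 8

4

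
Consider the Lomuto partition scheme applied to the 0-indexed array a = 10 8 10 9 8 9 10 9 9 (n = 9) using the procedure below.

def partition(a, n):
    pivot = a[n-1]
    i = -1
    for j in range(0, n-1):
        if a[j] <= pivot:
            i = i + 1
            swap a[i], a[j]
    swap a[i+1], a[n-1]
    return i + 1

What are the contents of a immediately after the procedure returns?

pivot = a[8] = 9; i = -1
j=0: a[0]=10 > 9 → no swap
j=1: a[1]=8 ≤ 9 → i=0, swap a[0],a[1] → 8 10 10 9 8 9 10 9 9
j=2: a[2]=10 > 9 → no swap
j=3: a[3]=9 ≤ 9 → i=1, swap a[1],a[3] → 8 9 10 10 8 9 10 9 9
j=4: a[4]=8 ≤ 9 → i=2, swap a[2],a[4] → 8 9 8 10 10 9 10 9 9
j=5: a[5]=9 ≤ 9 → i=3, swap a[3],a[5] → 8 9 8 9 10 10 10 9 9
j=6: a[6]=10 > 9 → no swap
j=7: a[7]=9 ≤ 9 → i=4, swap a[4],a[7] → 8 9 8 9 9 10 10 10 9
final swap a[5],a[8] → 8 9 8 9 9 9 10 10 10; return 5

8 9 8 9 9 9 10 10 10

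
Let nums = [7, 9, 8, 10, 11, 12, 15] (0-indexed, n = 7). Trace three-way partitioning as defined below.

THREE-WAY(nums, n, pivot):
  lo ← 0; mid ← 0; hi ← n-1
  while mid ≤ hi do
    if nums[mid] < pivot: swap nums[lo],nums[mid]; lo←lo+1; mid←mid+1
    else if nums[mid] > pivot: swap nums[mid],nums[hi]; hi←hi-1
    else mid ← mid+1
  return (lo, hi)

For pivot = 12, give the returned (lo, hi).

(5, 5)

lo=0 mid=0 hi=6
7<12: swap(0,0), lo=1 mid=1 ⇒ [7, 9, 8, 10, 11, 12, 15]
9<12: swap(1,1), lo=2 mid=2 ⇒ [7, 9, 8, 10, 11, 12, 15]
8<12: swap(2,2), lo=3 mid=3 ⇒ [7, 9, 8, 10, 11, 12, 15]
10<12: swap(3,3), lo=4 mid=4 ⇒ [7, 9, 8, 10, 11, 12, 15]
11<12: swap(4,4), lo=5 mid=5 ⇒ [7, 9, 8, 10, 11, 12, 15]
12=12: mid=6
15>12: swap(6,6), hi=5 ⇒ [7, 9, 8, 10, 11, 12, 15]
done. lo=5 hi=5; nums=[7, 9, 8, 10, 11, 12, 15]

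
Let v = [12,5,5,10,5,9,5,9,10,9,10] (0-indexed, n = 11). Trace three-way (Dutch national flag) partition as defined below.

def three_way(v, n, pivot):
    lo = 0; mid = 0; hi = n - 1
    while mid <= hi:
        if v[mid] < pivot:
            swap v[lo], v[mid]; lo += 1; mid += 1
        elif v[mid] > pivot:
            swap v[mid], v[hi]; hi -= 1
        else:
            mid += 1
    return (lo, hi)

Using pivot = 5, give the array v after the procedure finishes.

[5,5,5,5,9,10,9,10,9,10,12]

pivot = 5; lo=0, mid=0, hi=10
v[mid]=12>5: swap v[0],v[10]; hi=9 → [10,5,5,10,5,9,5,9,10,9,12]
v[mid]=10>5: swap v[0],v[9]; hi=8 → [9,5,5,10,5,9,5,9,10,10,12]
v[mid]=9>5: swap v[0],v[8]; hi=7 → [10,5,5,10,5,9,5,9,9,10,12]
v[mid]=10>5: swap v[0],v[7]; hi=6 → [9,5,5,10,5,9,5,10,9,10,12]
v[mid]=9>5: swap v[0],v[6]; hi=5 → [5,5,5,10,5,9,9,10,9,10,12]
v[mid]=5=5: mid=1
v[mid]=5=5: mid=2
v[mid]=5=5: mid=3
v[mid]=10>5: swap v[3],v[5]; hi=4 → [5,5,5,9,5,10,9,10,9,10,12]
v[mid]=9>5: swap v[3],v[4]; hi=3 → [5,5,5,5,9,10,9,10,9,10,12]
v[mid]=5=5: mid=4
end: lo=0, hi=3; v = [5,5,5,5,9,10,9,10,9,10,12]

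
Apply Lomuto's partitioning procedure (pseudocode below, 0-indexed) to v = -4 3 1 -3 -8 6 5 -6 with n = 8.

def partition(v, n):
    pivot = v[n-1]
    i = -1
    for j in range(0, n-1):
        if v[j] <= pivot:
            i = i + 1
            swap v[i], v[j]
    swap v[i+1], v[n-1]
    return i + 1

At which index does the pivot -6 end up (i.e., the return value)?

pivot = v[7] = -6; i = -1
j=0: v[0]=-4 > -6 → no swap
j=1: v[1]=3 > -6 → no swap
j=2: v[2]=1 > -6 → no swap
j=3: v[3]=-3 > -6 → no swap
j=4: v[4]=-8 ≤ -6 → i=0, swap v[0],v[4] → -8 3 1 -3 -4 6 5 -6
j=5: v[5]=6 > -6 → no swap
j=6: v[6]=5 > -6 → no swap
final swap v[1],v[7] → -8 -6 1 -3 -4 6 5 3; return 1

1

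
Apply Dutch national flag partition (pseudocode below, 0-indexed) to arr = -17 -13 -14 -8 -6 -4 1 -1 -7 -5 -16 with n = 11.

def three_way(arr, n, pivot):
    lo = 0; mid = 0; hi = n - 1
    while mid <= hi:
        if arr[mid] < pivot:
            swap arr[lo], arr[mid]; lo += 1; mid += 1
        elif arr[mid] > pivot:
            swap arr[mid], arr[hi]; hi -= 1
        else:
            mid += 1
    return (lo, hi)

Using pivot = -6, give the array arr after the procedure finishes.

-17 -13 -14 -8 -16 -7 -6 -1 -5 1 -4

pivot = -6; lo=0, mid=0, hi=10
arr[mid]=-17<-6: swap arr[0],arr[0]; lo=1,mid=1 → -17 -13 -14 -8 -6 -4 1 -1 -7 -5 -16
arr[mid]=-13<-6: swap arr[1],arr[1]; lo=2,mid=2 → -17 -13 -14 -8 -6 -4 1 -1 -7 -5 -16
arr[mid]=-14<-6: swap arr[2],arr[2]; lo=3,mid=3 → -17 -13 -14 -8 -6 -4 1 -1 -7 -5 -16
arr[mid]=-8<-6: swap arr[3],arr[3]; lo=4,mid=4 → -17 -13 -14 -8 -6 -4 1 -1 -7 -5 -16
arr[mid]=-6=-6: mid=5
arr[mid]=-4>-6: swap arr[5],arr[10]; hi=9 → -17 -13 -14 -8 -6 -16 1 -1 -7 -5 -4
arr[mid]=-16<-6: swap arr[4],arr[5]; lo=5,mid=6 → -17 -13 -14 -8 -16 -6 1 -1 -7 -5 -4
arr[mid]=1>-6: swap arr[6],arr[9]; hi=8 → -17 -13 -14 -8 -16 -6 -5 -1 -7 1 -4
arr[mid]=-5>-6: swap arr[6],arr[8]; hi=7 → -17 -13 -14 -8 -16 -6 -7 -1 -5 1 -4
arr[mid]=-7<-6: swap arr[5],arr[6]; lo=6,mid=7 → -17 -13 -14 -8 -16 -7 -6 -1 -5 1 -4
arr[mid]=-1>-6: swap arr[7],arr[7]; hi=6 → -17 -13 -14 -8 -16 -7 -6 -1 -5 1 -4
end: lo=6, hi=6; arr = -17 -13 -14 -8 -16 -7 -6 -1 -5 1 -4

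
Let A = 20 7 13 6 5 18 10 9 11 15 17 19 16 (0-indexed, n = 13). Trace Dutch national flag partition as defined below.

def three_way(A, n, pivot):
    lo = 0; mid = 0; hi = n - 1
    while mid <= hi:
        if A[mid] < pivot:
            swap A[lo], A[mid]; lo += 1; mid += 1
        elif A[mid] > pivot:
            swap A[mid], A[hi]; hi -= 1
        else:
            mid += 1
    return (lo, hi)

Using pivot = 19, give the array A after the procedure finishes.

16 7 13 6 5 18 10 9 11 15 17 19 20

pivot = 19; lo=0, mid=0, hi=12
A[mid]=20>19: swap A[0],A[12]; hi=11 → 16 7 13 6 5 18 10 9 11 15 17 19 20
A[mid]=16<19: swap A[0],A[0]; lo=1,mid=1 → 16 7 13 6 5 18 10 9 11 15 17 19 20
A[mid]=7<19: swap A[1],A[1]; lo=2,mid=2 → 16 7 13 6 5 18 10 9 11 15 17 19 20
A[mid]=13<19: swap A[2],A[2]; lo=3,mid=3 → 16 7 13 6 5 18 10 9 11 15 17 19 20
A[mid]=6<19: swap A[3],A[3]; lo=4,mid=4 → 16 7 13 6 5 18 10 9 11 15 17 19 20
A[mid]=5<19: swap A[4],A[4]; lo=5,mid=5 → 16 7 13 6 5 18 10 9 11 15 17 19 20
A[mid]=18<19: swap A[5],A[5]; lo=6,mid=6 → 16 7 13 6 5 18 10 9 11 15 17 19 20
A[mid]=10<19: swap A[6],A[6]; lo=7,mid=7 → 16 7 13 6 5 18 10 9 11 15 17 19 20
A[mid]=9<19: swap A[7],A[7]; lo=8,mid=8 → 16 7 13 6 5 18 10 9 11 15 17 19 20
A[mid]=11<19: swap A[8],A[8]; lo=9,mid=9 → 16 7 13 6 5 18 10 9 11 15 17 19 20
A[mid]=15<19: swap A[9],A[9]; lo=10,mid=10 → 16 7 13 6 5 18 10 9 11 15 17 19 20
A[mid]=17<19: swap A[10],A[10]; lo=11,mid=11 → 16 7 13 6 5 18 10 9 11 15 17 19 20
A[mid]=19=19: mid=12
end: lo=11, hi=11; A = 16 7 13 6 5 18 10 9 11 15 17 19 20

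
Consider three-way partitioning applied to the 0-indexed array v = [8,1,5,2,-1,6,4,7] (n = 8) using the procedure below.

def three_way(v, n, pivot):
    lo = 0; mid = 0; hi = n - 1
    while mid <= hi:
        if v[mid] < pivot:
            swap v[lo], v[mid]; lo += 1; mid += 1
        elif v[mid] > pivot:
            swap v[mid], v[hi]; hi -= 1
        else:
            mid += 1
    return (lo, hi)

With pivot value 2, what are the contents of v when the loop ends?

pivot = 2; lo=0, mid=0, hi=7
v[mid]=8>2: swap v[0],v[7]; hi=6 → [7,1,5,2,-1,6,4,8]
v[mid]=7>2: swap v[0],v[6]; hi=5 → [4,1,5,2,-1,6,7,8]
v[mid]=4>2: swap v[0],v[5]; hi=4 → [6,1,5,2,-1,4,7,8]
v[mid]=6>2: swap v[0],v[4]; hi=3 → [-1,1,5,2,6,4,7,8]
v[mid]=-1<2: swap v[0],v[0]; lo=1,mid=1 → [-1,1,5,2,6,4,7,8]
v[mid]=1<2: swap v[1],v[1]; lo=2,mid=2 → [-1,1,5,2,6,4,7,8]
v[mid]=5>2: swap v[2],v[3]; hi=2 → [-1,1,2,5,6,4,7,8]
v[mid]=2=2: mid=3
end: lo=2, hi=2; v = [-1,1,2,5,6,4,7,8]

[-1,1,2,5,6,4,7,8]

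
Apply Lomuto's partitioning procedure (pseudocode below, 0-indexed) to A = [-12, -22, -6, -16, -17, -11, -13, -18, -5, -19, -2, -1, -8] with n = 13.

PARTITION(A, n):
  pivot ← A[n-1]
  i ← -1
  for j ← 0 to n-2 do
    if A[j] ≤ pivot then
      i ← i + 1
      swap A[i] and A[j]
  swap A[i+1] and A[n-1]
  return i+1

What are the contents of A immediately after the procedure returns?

pivot=-8, i=-1
j=0: -12≤-8, i=0, swap(0,0) ⇒ [-12, -22, -6, -16, -17, -11, -13, -18, -5, -19, -2, -1, -8]
j=1: -22≤-8, i=1, swap(1,1) ⇒ [-12, -22, -6, -16, -17, -11, -13, -18, -5, -19, -2, -1, -8]
j=2: -6>-8, skip
j=3: -16≤-8, i=2, swap(2,3) ⇒ [-12, -22, -16, -6, -17, -11, -13, -18, -5, -19, -2, -1, -8]
j=4: -17≤-8, i=3, swap(3,4) ⇒ [-12, -22, -16, -17, -6, -11, -13, -18, -5, -19, -2, -1, -8]
j=5: -11≤-8, i=4, swap(4,5) ⇒ [-12, -22, -16, -17, -11, -6, -13, -18, -5, -19, -2, -1, -8]
j=6: -13≤-8, i=5, swap(5,6) ⇒ [-12, -22, -16, -17, -11, -13, -6, -18, -5, -19, -2, -1, -8]
j=7: -18≤-8, i=6, swap(6,7) ⇒ [-12, -22, -16, -17, -11, -13, -18, -6, -5, -19, -2, -1, -8]
j=8: -5>-8, skip
j=9: -19≤-8, i=7, swap(7,9) ⇒ [-12, -22, -16, -17, -11, -13, -18, -19, -5, -6, -2, -1, -8]
j=10: -2>-8, skip
j=11: -1>-8, skip
swap(8,12) ⇒ [-12, -22, -16, -17, -11, -13, -18, -19, -8, -6, -2, -1, -5]; return 8

[-12, -22, -16, -17, -11, -13, -18, -19, -8, -6, -2, -1, -5]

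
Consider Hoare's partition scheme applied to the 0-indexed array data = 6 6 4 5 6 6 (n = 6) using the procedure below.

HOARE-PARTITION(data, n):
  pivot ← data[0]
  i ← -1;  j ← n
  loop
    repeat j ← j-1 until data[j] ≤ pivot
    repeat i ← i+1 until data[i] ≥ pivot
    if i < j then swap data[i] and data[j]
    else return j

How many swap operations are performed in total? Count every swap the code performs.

pivot=6
j stops at 5 (6), i stops at 0 (6); swap ⇒ 6 6 4 5 6 6
j stops at 4 (6), i stops at 1 (6); swap ⇒ 6 6 4 5 6 6
j stops at 3, i stops at 4; i≥j ⇒ return 3. data=6 6 4 5 6 6

2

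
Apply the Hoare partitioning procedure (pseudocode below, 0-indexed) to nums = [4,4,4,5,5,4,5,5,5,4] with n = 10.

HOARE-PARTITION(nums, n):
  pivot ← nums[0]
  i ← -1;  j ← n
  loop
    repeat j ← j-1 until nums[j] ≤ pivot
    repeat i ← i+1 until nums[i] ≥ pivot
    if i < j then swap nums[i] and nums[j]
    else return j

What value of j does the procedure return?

pivot=4
j stops at 9 (4), i stops at 0 (4); swap ⇒ [4,4,4,5,5,4,5,5,5,4]
j stops at 5 (4), i stops at 1 (4); swap ⇒ [4,4,4,5,5,4,5,5,5,4]
j stops at 2, i stops at 2; i≥j ⇒ return 2. nums=[4,4,4,5,5,4,5,5,5,4]

2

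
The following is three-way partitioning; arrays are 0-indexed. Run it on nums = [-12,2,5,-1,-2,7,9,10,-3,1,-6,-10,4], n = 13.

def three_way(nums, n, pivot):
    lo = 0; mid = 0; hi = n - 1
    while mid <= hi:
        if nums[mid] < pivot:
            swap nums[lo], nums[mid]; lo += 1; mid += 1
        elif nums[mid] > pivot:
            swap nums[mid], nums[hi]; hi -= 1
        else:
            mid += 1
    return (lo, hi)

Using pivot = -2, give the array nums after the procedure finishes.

pivot = -2; lo=0, mid=0, hi=12
nums[mid]=-12<-2: swap nums[0],nums[0]; lo=1,mid=1 → [-12,2,5,-1,-2,7,9,10,-3,1,-6,-10,4]
nums[mid]=2>-2: swap nums[1],nums[12]; hi=11 → [-12,4,5,-1,-2,7,9,10,-3,1,-6,-10,2]
nums[mid]=4>-2: swap nums[1],nums[11]; hi=10 → [-12,-10,5,-1,-2,7,9,10,-3,1,-6,4,2]
nums[mid]=-10<-2: swap nums[1],nums[1]; lo=2,mid=2 → [-12,-10,5,-1,-2,7,9,10,-3,1,-6,4,2]
nums[mid]=5>-2: swap nums[2],nums[10]; hi=9 → [-12,-10,-6,-1,-2,7,9,10,-3,1,5,4,2]
nums[mid]=-6<-2: swap nums[2],nums[2]; lo=3,mid=3 → [-12,-10,-6,-1,-2,7,9,10,-3,1,5,4,2]
nums[mid]=-1>-2: swap nums[3],nums[9]; hi=8 → [-12,-10,-6,1,-2,7,9,10,-3,-1,5,4,2]
nums[mid]=1>-2: swap nums[3],nums[8]; hi=7 → [-12,-10,-6,-3,-2,7,9,10,1,-1,5,4,2]
nums[mid]=-3<-2: swap nums[3],nums[3]; lo=4,mid=4 → [-12,-10,-6,-3,-2,7,9,10,1,-1,5,4,2]
nums[mid]=-2=-2: mid=5
nums[mid]=7>-2: swap nums[5],nums[7]; hi=6 → [-12,-10,-6,-3,-2,10,9,7,1,-1,5,4,2]
nums[mid]=10>-2: swap nums[5],nums[6]; hi=5 → [-12,-10,-6,-3,-2,9,10,7,1,-1,5,4,2]
nums[mid]=9>-2: swap nums[5],nums[5]; hi=4 → [-12,-10,-6,-3,-2,9,10,7,1,-1,5,4,2]
end: lo=4, hi=4; nums = [-12,-10,-6,-3,-2,9,10,7,1,-1,5,4,2]

[-12,-10,-6,-3,-2,9,10,7,1,-1,5,4,2]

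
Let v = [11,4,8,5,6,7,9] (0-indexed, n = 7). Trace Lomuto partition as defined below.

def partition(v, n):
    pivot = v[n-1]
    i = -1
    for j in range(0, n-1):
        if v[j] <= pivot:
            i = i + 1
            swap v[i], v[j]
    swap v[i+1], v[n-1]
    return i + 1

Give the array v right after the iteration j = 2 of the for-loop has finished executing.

[4,8,11,5,6,7,9]

pivot = v[6] = 9; i = -1
j=0: v[0]=11 > 9 → no swap
j=1: v[1]=4 ≤ 9 → i=0, swap v[0],v[1] → [4,11,8,5,6,7,9]
j=2: v[2]=8 ≤ 9 → i=1, swap v[1],v[2] → [4,8,11,5,6,7,9]
(after j=2) v = [4,8,11,5,6,7,9]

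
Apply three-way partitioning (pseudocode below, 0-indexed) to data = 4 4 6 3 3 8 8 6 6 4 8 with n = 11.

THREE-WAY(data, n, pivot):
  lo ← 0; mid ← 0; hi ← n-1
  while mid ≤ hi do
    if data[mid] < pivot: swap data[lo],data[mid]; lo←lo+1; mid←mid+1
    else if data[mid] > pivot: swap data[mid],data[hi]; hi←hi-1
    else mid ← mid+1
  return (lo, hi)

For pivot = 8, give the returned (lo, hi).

(8, 10)

pivot = 8; lo=0, mid=0, hi=10
data[mid]=4<8: swap data[0],data[0]; lo=1,mid=1 → 4 4 6 3 3 8 8 6 6 4 8
data[mid]=4<8: swap data[1],data[1]; lo=2,mid=2 → 4 4 6 3 3 8 8 6 6 4 8
data[mid]=6<8: swap data[2],data[2]; lo=3,mid=3 → 4 4 6 3 3 8 8 6 6 4 8
data[mid]=3<8: swap data[3],data[3]; lo=4,mid=4 → 4 4 6 3 3 8 8 6 6 4 8
data[mid]=3<8: swap data[4],data[4]; lo=5,mid=5 → 4 4 6 3 3 8 8 6 6 4 8
data[mid]=8=8: mid=6
data[mid]=8=8: mid=7
data[mid]=6<8: swap data[5],data[7]; lo=6,mid=8 → 4 4 6 3 3 6 8 8 6 4 8
data[mid]=6<8: swap data[6],data[8]; lo=7,mid=9 → 4 4 6 3 3 6 6 8 8 4 8
data[mid]=4<8: swap data[7],data[9]; lo=8,mid=10 → 4 4 6 3 3 6 6 4 8 8 8
data[mid]=8=8: mid=11
end: lo=8, hi=10; data = 4 4 6 3 3 6 6 4 8 8 8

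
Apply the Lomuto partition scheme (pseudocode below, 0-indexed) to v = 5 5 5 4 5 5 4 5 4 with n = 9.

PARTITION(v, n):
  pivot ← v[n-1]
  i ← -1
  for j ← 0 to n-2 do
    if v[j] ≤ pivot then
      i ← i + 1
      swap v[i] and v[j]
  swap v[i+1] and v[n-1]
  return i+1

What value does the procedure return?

pivot=4, i=-1
j=0: 5>4, skip
j=1: 5>4, skip
j=2: 5>4, skip
j=3: 4≤4, i=0, swap(0,3) ⇒ 4 5 5 5 5 5 4 5 4
j=4: 5>4, skip
j=5: 5>4, skip
j=6: 4≤4, i=1, swap(1,6) ⇒ 4 4 5 5 5 5 5 5 4
j=7: 5>4, skip
swap(2,8) ⇒ 4 4 4 5 5 5 5 5 5; return 2

2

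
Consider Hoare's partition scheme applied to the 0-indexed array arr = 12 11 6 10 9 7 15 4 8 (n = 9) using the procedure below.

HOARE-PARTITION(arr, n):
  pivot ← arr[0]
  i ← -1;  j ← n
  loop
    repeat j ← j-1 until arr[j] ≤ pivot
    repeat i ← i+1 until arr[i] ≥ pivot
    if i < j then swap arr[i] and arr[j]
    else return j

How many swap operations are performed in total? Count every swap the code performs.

pivot = arr[0] = 12; i = -1, j = 9
j→8 (arr[8]=8≤12), i→0 (arr[0]=12≥12); i<j, swap → 8 11 6 10 9 7 15 4 12
j→7 (arr[7]=4≤12), i→6 (arr[6]=15≥12); i<j, swap → 8 11 6 10 9 7 4 15 12
j→6, i→7; i≥j, return j=6. arr = 8 11 6 10 9 7 4 15 12

2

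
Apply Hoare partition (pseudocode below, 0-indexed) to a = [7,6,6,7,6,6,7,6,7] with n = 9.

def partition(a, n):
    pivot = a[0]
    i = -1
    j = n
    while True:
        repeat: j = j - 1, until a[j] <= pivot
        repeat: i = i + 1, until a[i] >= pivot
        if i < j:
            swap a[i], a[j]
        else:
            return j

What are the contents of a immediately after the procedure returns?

[7,6,6,6,6,6,7,7,7]

pivot=7
j stops at 8 (7), i stops at 0 (7); swap ⇒ [7,6,6,7,6,6,7,6,7]
j stops at 7 (6), i stops at 3 (7); swap ⇒ [7,6,6,6,6,6,7,7,7]
j stops at 6, i stops at 6; i≥j ⇒ return 6. a=[7,6,6,6,6,6,7,7,7]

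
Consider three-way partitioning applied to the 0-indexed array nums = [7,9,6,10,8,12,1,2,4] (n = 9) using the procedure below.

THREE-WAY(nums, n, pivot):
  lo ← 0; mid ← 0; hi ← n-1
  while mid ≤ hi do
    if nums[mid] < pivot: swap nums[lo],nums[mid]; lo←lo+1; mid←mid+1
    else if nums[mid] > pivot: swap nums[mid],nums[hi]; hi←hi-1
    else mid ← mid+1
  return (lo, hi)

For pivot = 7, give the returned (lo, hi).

(4, 4)

pivot = 7; lo=0, mid=0, hi=8
nums[mid]=7=7: mid=1
nums[mid]=9>7: swap nums[1],nums[8]; hi=7 → [7,4,6,10,8,12,1,2,9]
nums[mid]=4<7: swap nums[0],nums[1]; lo=1,mid=2 → [4,7,6,10,8,12,1,2,9]
nums[mid]=6<7: swap nums[1],nums[2]; lo=2,mid=3 → [4,6,7,10,8,12,1,2,9]
nums[mid]=10>7: swap nums[3],nums[7]; hi=6 → [4,6,7,2,8,12,1,10,9]
nums[mid]=2<7: swap nums[2],nums[3]; lo=3,mid=4 → [4,6,2,7,8,12,1,10,9]
nums[mid]=8>7: swap nums[4],nums[6]; hi=5 → [4,6,2,7,1,12,8,10,9]
nums[mid]=1<7: swap nums[3],nums[4]; lo=4,mid=5 → [4,6,2,1,7,12,8,10,9]
nums[mid]=12>7: swap nums[5],nums[5]; hi=4 → [4,6,2,1,7,12,8,10,9]
end: lo=4, hi=4; nums = [4,6,2,1,7,12,8,10,9]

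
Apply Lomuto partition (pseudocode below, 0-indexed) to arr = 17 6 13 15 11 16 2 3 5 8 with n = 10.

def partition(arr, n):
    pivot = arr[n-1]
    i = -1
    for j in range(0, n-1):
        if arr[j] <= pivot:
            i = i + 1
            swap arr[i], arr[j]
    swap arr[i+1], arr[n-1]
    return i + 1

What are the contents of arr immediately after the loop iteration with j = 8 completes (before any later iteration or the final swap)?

pivot = arr[9] = 8; i = -1
j=0: arr[0]=17 > 8 → no swap
j=1: arr[1]=6 ≤ 8 → i=0, swap arr[0],arr[1] → 6 17 13 15 11 16 2 3 5 8
j=2: arr[2]=13 > 8 → no swap
j=3: arr[3]=15 > 8 → no swap
j=4: arr[4]=11 > 8 → no swap
j=5: arr[5]=16 > 8 → no swap
j=6: arr[6]=2 ≤ 8 → i=1, swap arr[1],arr[6] → 6 2 13 15 11 16 17 3 5 8
j=7: arr[7]=3 ≤ 8 → i=2, swap arr[2],arr[7] → 6 2 3 15 11 16 17 13 5 8
j=8: arr[8]=5 ≤ 8 → i=3, swap arr[3],arr[8] → 6 2 3 5 11 16 17 13 15 8
(after j=8) arr = 6 2 3 5 11 16 17 13 15 8

6 2 3 5 11 16 17 13 15 8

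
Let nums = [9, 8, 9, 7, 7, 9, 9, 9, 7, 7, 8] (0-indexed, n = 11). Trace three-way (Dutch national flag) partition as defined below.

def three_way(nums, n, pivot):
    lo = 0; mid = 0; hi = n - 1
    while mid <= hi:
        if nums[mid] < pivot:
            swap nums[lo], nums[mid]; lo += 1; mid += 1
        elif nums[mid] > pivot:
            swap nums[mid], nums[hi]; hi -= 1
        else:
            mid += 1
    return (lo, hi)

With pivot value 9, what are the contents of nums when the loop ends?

[8, 7, 7, 7, 7, 8, 9, 9, 9, 9, 9]

pivot = 9; lo=0, mid=0, hi=10
nums[mid]=9=9: mid=1
nums[mid]=8<9: swap nums[0],nums[1]; lo=1,mid=2 → [8, 9, 9, 7, 7, 9, 9, 9, 7, 7, 8]
nums[mid]=9=9: mid=3
nums[mid]=7<9: swap nums[1],nums[3]; lo=2,mid=4 → [8, 7, 9, 9, 7, 9, 9, 9, 7, 7, 8]
nums[mid]=7<9: swap nums[2],nums[4]; lo=3,mid=5 → [8, 7, 7, 9, 9, 9, 9, 9, 7, 7, 8]
nums[mid]=9=9: mid=6
nums[mid]=9=9: mid=7
nums[mid]=9=9: mid=8
nums[mid]=7<9: swap nums[3],nums[8]; lo=4,mid=9 → [8, 7, 7, 7, 9, 9, 9, 9, 9, 7, 8]
nums[mid]=7<9: swap nums[4],nums[9]; lo=5,mid=10 → [8, 7, 7, 7, 7, 9, 9, 9, 9, 9, 8]
nums[mid]=8<9: swap nums[5],nums[10]; lo=6,mid=11 → [8, 7, 7, 7, 7, 8, 9, 9, 9, 9, 9]
end: lo=6, hi=10; nums = [8, 7, 7, 7, 7, 8, 9, 9, 9, 9, 9]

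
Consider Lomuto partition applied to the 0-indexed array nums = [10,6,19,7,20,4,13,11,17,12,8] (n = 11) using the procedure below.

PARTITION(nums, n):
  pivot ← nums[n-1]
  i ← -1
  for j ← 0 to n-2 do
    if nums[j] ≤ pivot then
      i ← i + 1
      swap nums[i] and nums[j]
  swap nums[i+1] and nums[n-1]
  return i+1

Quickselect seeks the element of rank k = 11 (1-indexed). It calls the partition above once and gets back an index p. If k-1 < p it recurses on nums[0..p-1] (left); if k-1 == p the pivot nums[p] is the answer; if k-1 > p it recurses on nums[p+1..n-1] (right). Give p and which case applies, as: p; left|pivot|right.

3; right

pivot=8, i=-1
j=0: 10>8, skip
j=1: 6≤8, i=0, swap(0,1) ⇒ [6,10,19,7,20,4,13,11,17,12,8]
j=2: 19>8, skip
j=3: 7≤8, i=1, swap(1,3) ⇒ [6,7,19,10,20,4,13,11,17,12,8]
j=4: 20>8, skip
j=5: 4≤8, i=2, swap(2,5) ⇒ [6,7,4,10,20,19,13,11,17,12,8]
j=6: 13>8, skip
j=7: 11>8, skip
j=8: 17>8, skip
j=9: 12>8, skip
swap(3,10) ⇒ [6,7,4,8,20,19,13,11,17,12,10]; return 3
p = 3; k-1 = 10 > 3 ⇒ right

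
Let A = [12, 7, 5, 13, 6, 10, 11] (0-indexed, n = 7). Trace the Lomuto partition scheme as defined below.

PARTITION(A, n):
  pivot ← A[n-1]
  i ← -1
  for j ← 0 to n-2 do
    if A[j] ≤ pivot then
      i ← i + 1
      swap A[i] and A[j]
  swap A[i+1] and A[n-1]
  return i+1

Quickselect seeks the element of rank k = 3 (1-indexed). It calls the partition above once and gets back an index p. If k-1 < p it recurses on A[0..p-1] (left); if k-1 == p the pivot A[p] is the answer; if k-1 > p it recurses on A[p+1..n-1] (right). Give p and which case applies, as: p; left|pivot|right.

4; left

pivot = A[6] = 11; i = -1
j=0: A[0]=12 > 11 → no swap
j=1: A[1]=7 ≤ 11 → i=0, swap A[0],A[1] → [7, 12, 5, 13, 6, 10, 11]
j=2: A[2]=5 ≤ 11 → i=1, swap A[1],A[2] → [7, 5, 12, 13, 6, 10, 11]
j=3: A[3]=13 > 11 → no swap
j=4: A[4]=6 ≤ 11 → i=2, swap A[2],A[4] → [7, 5, 6, 13, 12, 10, 11]
j=5: A[5]=10 ≤ 11 → i=3, swap A[3],A[5] → [7, 5, 6, 10, 12, 13, 11]
final swap A[4],A[6] → [7, 5, 6, 10, 11, 13, 12]; return 4
p = 4; k-1 = 2 < 4 ⇒ left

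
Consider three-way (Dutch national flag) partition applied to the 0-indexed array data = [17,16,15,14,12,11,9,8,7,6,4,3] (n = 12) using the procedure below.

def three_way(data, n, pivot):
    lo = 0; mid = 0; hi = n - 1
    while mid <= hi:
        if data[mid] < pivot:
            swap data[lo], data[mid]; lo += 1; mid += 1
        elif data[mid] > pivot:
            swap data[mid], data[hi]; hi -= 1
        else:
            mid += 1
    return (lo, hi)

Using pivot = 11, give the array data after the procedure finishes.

[3,4,6,7,8,9,11,12,14,15,16,17]

pivot = 11; lo=0, mid=0, hi=11
data[mid]=17>11: swap data[0],data[11]; hi=10 → [3,16,15,14,12,11,9,8,7,6,4,17]
data[mid]=3<11: swap data[0],data[0]; lo=1,mid=1 → [3,16,15,14,12,11,9,8,7,6,4,17]
data[mid]=16>11: swap data[1],data[10]; hi=9 → [3,4,15,14,12,11,9,8,7,6,16,17]
data[mid]=4<11: swap data[1],data[1]; lo=2,mid=2 → [3,4,15,14,12,11,9,8,7,6,16,17]
data[mid]=15>11: swap data[2],data[9]; hi=8 → [3,4,6,14,12,11,9,8,7,15,16,17]
data[mid]=6<11: swap data[2],data[2]; lo=3,mid=3 → [3,4,6,14,12,11,9,8,7,15,16,17]
data[mid]=14>11: swap data[3],data[8]; hi=7 → [3,4,6,7,12,11,9,8,14,15,16,17]
data[mid]=7<11: swap data[3],data[3]; lo=4,mid=4 → [3,4,6,7,12,11,9,8,14,15,16,17]
data[mid]=12>11: swap data[4],data[7]; hi=6 → [3,4,6,7,8,11,9,12,14,15,16,17]
data[mid]=8<11: swap data[4],data[4]; lo=5,mid=5 → [3,4,6,7,8,11,9,12,14,15,16,17]
data[mid]=11=11: mid=6
data[mid]=9<11: swap data[5],data[6]; lo=6,mid=7 → [3,4,6,7,8,9,11,12,14,15,16,17]
end: lo=6, hi=6; data = [3,4,6,7,8,9,11,12,14,15,16,17]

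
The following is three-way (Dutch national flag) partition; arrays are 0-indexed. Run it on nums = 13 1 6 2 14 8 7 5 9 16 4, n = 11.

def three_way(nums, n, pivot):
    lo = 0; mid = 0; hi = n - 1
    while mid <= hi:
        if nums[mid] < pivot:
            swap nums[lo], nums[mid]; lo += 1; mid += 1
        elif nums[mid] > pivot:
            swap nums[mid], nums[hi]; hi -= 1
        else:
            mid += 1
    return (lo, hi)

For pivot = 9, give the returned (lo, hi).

pivot = 9; lo=0, mid=0, hi=10
nums[mid]=13>9: swap nums[0],nums[10]; hi=9 → 4 1 6 2 14 8 7 5 9 16 13
nums[mid]=4<9: swap nums[0],nums[0]; lo=1,mid=1 → 4 1 6 2 14 8 7 5 9 16 13
nums[mid]=1<9: swap nums[1],nums[1]; lo=2,mid=2 → 4 1 6 2 14 8 7 5 9 16 13
nums[mid]=6<9: swap nums[2],nums[2]; lo=3,mid=3 → 4 1 6 2 14 8 7 5 9 16 13
nums[mid]=2<9: swap nums[3],nums[3]; lo=4,mid=4 → 4 1 6 2 14 8 7 5 9 16 13
nums[mid]=14>9: swap nums[4],nums[9]; hi=8 → 4 1 6 2 16 8 7 5 9 14 13
nums[mid]=16>9: swap nums[4],nums[8]; hi=7 → 4 1 6 2 9 8 7 5 16 14 13
nums[mid]=9=9: mid=5
nums[mid]=8<9: swap nums[4],nums[5]; lo=5,mid=6 → 4 1 6 2 8 9 7 5 16 14 13
nums[mid]=7<9: swap nums[5],nums[6]; lo=6,mid=7 → 4 1 6 2 8 7 9 5 16 14 13
nums[mid]=5<9: swap nums[6],nums[7]; lo=7,mid=8 → 4 1 6 2 8 7 5 9 16 14 13
end: lo=7, hi=7; nums = 4 1 6 2 8 7 5 9 16 14 13

(7, 7)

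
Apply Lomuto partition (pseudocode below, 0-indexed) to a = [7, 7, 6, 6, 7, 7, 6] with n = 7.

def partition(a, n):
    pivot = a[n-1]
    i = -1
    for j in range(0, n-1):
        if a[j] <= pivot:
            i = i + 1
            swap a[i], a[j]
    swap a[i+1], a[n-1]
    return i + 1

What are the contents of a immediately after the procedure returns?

pivot = a[6] = 6; i = -1
j=0: a[0]=7 > 6 → no swap
j=1: a[1]=7 > 6 → no swap
j=2: a[2]=6 ≤ 6 → i=0, swap a[0],a[2] → [6, 7, 7, 6, 7, 7, 6]
j=3: a[3]=6 ≤ 6 → i=1, swap a[1],a[3] → [6, 6, 7, 7, 7, 7, 6]
j=4: a[4]=7 > 6 → no swap
j=5: a[5]=7 > 6 → no swap
final swap a[2],a[6] → [6, 6, 6, 7, 7, 7, 7]; return 2

[6, 6, 6, 7, 7, 7, 7]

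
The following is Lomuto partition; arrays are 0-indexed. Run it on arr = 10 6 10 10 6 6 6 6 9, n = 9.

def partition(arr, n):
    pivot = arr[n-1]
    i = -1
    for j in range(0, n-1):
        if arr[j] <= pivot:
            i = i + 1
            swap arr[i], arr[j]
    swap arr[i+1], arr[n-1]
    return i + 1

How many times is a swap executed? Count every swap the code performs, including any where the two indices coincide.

pivot=9, i=-1
j=0: 10>9, skip
j=1: 6≤9, i=0, swap(0,1) ⇒ 6 10 10 10 6 6 6 6 9
j=2: 10>9, skip
j=3: 10>9, skip
j=4: 6≤9, i=1, swap(1,4) ⇒ 6 6 10 10 10 6 6 6 9
j=5: 6≤9, i=2, swap(2,5) ⇒ 6 6 6 10 10 10 6 6 9
j=6: 6≤9, i=3, swap(3,6) ⇒ 6 6 6 6 10 10 10 6 9
j=7: 6≤9, i=4, swap(4,7) ⇒ 6 6 6 6 6 10 10 10 9
swap(5,8) ⇒ 6 6 6 6 6 9 10 10 10; return 5

6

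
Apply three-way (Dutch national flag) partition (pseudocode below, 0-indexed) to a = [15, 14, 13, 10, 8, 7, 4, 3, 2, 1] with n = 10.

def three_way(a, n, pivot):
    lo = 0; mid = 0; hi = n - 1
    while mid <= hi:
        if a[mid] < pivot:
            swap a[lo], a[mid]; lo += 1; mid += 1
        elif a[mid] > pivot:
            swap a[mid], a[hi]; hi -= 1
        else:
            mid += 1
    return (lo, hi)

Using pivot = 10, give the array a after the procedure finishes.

pivot = 10; lo=0, mid=0, hi=9
a[mid]=15>10: swap a[0],a[9]; hi=8 → [1, 14, 13, 10, 8, 7, 4, 3, 2, 15]
a[mid]=1<10: swap a[0],a[0]; lo=1,mid=1 → [1, 14, 13, 10, 8, 7, 4, 3, 2, 15]
a[mid]=14>10: swap a[1],a[8]; hi=7 → [1, 2, 13, 10, 8, 7, 4, 3, 14, 15]
a[mid]=2<10: swap a[1],a[1]; lo=2,mid=2 → [1, 2, 13, 10, 8, 7, 4, 3, 14, 15]
a[mid]=13>10: swap a[2],a[7]; hi=6 → [1, 2, 3, 10, 8, 7, 4, 13, 14, 15]
a[mid]=3<10: swap a[2],a[2]; lo=3,mid=3 → [1, 2, 3, 10, 8, 7, 4, 13, 14, 15]
a[mid]=10=10: mid=4
a[mid]=8<10: swap a[3],a[4]; lo=4,mid=5 → [1, 2, 3, 8, 10, 7, 4, 13, 14, 15]
a[mid]=7<10: swap a[4],a[5]; lo=5,mid=6 → [1, 2, 3, 8, 7, 10, 4, 13, 14, 15]
a[mid]=4<10: swap a[5],a[6]; lo=6,mid=7 → [1, 2, 3, 8, 7, 4, 10, 13, 14, 15]
end: lo=6, hi=6; a = [1, 2, 3, 8, 7, 4, 10, 13, 14, 15]

[1, 2, 3, 8, 7, 4, 10, 13, 14, 15]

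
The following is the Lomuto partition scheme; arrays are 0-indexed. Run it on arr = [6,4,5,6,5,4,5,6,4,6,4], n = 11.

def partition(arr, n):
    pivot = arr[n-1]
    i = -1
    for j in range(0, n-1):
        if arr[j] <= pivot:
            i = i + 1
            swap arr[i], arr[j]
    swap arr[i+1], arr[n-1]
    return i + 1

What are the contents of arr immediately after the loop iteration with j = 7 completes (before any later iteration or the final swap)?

[4,4,5,6,5,6,5,6,4,6,4]

pivot=4, i=-1
j=0: 6>4, skip
j=1: 4≤4, i=0, swap(0,1) ⇒ [4,6,5,6,5,4,5,6,4,6,4]
j=2: 5>4, skip
j=3: 6>4, skip
j=4: 5>4, skip
j=5: 4≤4, i=1, swap(1,5) ⇒ [4,4,5,6,5,6,5,6,4,6,4]
j=6: 5>4, skip
j=7: 6>4, skip
(after j=7) arr = [4,4,5,6,5,6,5,6,4,6,4]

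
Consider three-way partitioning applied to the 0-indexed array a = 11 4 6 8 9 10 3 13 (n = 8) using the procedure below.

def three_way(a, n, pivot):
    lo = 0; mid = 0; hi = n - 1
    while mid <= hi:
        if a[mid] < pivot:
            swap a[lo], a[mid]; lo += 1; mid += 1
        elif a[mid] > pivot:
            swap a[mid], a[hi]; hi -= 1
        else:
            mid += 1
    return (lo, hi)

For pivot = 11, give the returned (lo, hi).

(6, 6)

pivot = 11; lo=0, mid=0, hi=7
a[mid]=11=11: mid=1
a[mid]=4<11: swap a[0],a[1]; lo=1,mid=2 → 4 11 6 8 9 10 3 13
a[mid]=6<11: swap a[1],a[2]; lo=2,mid=3 → 4 6 11 8 9 10 3 13
a[mid]=8<11: swap a[2],a[3]; lo=3,mid=4 → 4 6 8 11 9 10 3 13
a[mid]=9<11: swap a[3],a[4]; lo=4,mid=5 → 4 6 8 9 11 10 3 13
a[mid]=10<11: swap a[4],a[5]; lo=5,mid=6 → 4 6 8 9 10 11 3 13
a[mid]=3<11: swap a[5],a[6]; lo=6,mid=7 → 4 6 8 9 10 3 11 13
a[mid]=13>11: swap a[7],a[7]; hi=6 → 4 6 8 9 10 3 11 13
end: lo=6, hi=6; a = 4 6 8 9 10 3 11 13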